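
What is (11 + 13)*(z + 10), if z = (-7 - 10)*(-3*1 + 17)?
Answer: -5472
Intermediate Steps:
z = -238 (z = -17*(-3 + 17) = -17*14 = -238)
(11 + 13)*(z + 10) = (11 + 13)*(-238 + 10) = 24*(-228) = -5472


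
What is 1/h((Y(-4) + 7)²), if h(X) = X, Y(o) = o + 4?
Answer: 1/49 ≈ 0.020408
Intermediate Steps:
Y(o) = 4 + o
1/h((Y(-4) + 7)²) = 1/(((4 - 4) + 7)²) = 1/((0 + 7)²) = 1/(7²) = 1/49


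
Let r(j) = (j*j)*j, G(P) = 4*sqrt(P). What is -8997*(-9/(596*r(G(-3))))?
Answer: 8997*I*sqrt(3)/38144 ≈ 0.40854*I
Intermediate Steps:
r(j) = j**3 (r(j) = j**2*j = j**3)
-8997*(-9/(596*r(G(-3)))) = -8997*(-I*sqrt(3)/38144) = -(-8997)*I*sqrt(3)/38144 = 8997*I*sqrt(3)/38144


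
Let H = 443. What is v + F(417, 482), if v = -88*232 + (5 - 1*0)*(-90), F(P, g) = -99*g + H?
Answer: -68141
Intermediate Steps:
F(P, g) = 443 - 99*g (F(P, g) = -99*g + 443 = 443 - 99*g)
v = -20866 (v = -20416 + (5 + 0)*(-90) = -20416 + 5*(-90) = -20416 - 450 = -20866)
v + F(417, 482) = -20866 + (443 - 99*482) = -20866 + (443 - 47718) = -20866 - 47275 = -68141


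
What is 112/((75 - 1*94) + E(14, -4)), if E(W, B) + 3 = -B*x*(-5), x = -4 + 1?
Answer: 56/19 ≈ 2.9474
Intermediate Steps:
x = -3
E(W, B) = -3 - 15*B (E(W, B) = -3 - B*(-3)*(-5) = -3 - (-3*B)*(-5) = -3 - 15*B)
112/((75 - 1*94) + E(14, -4)) = 112/((75 - 1*94) + (-3 - 15*(-4))) = 112/((75 - 94) + (-3 + 60)) = 112/(-19 + 57) = 112/38 = 112*(1/38) = 56/19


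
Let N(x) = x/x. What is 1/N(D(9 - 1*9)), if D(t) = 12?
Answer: 1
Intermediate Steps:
N(x) = 1
1/N(D(9 - 1*9)) = 1/1 = 1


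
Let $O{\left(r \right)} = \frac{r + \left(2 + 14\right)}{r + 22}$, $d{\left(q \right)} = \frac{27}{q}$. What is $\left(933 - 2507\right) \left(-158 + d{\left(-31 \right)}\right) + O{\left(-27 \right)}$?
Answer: $\frac{38760091}{155} \approx 2.5007 \cdot 10^{5}$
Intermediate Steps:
$O{\left(r \right)} = \frac{16 + r}{22 + r}$ ($O{\left(r \right)} = \frac{r + 16}{22 + r} = \frac{16 + r}{22 + r}$)
$\left(933 - 2507\right) \left(-158 + d{\left(-31 \right)}\right) + O{\left(-27 \right)} = \left(933 - 2507\right) \left(-158 + \frac{27}{-31}\right) + \frac{16 - 27}{22 - 27} = - 1574 \left(-158 + 27 \left(- \frac{1}{31}\right)\right) + \frac{1}{-5} \left(-11\right) = - 1574 \left(-158 - \frac{27}{31}\right) - - \frac{11}{5} = \left(-1574\right) \left(- \frac{4925}{31}\right) + \frac{11}{5} = \frac{7751950}{31} + \frac{11}{5} = \frac{38760091}{155}$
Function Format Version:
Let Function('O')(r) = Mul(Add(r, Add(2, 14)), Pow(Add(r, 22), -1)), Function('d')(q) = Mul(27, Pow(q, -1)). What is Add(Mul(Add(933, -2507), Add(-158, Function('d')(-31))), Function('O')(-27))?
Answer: Rational(38760091, 155) ≈ 2.5007e+5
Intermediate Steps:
Function('O')(r) = Mul(Pow(Add(22, r), -1), Add(16, r)) (Function('O')(r) = Mul(Add(r, 16), Pow(Add(22, r), -1)) = Mul(Add(16, r), Pow(Add(22, r), -1)) = Mul(Pow(Add(22, r), -1), Add(16, r)))
Add(Mul(Add(933, -2507), Add(-158, Function('d')(-31))), Function('O')(-27)) = Add(Mul(Add(933, -2507), Add(-158, Mul(27, Pow(-31, -1)))), Mul(Pow(Add(22, -27), -1), Add(16, -27))) = Add(Mul(-1574, Add(-158, Mul(27, Rational(-1, 31)))), Mul(Pow(-5, -1), -11)) = Add(Mul(-1574, Add(-158, Rational(-27, 31))), Mul(Rational(-1, 5), -11)) = Add(Mul(-1574, Rational(-4925, 31)), Rational(11, 5)) = Add(Rational(7751950, 31), Rational(11, 5)) = Rational(38760091, 155)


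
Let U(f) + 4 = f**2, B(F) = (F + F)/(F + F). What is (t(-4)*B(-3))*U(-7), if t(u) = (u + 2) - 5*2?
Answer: -540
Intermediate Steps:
B(F) = 1 (B(F) = (2*F)/((2*F)) = (2*F)*(1/(2*F)) = 1)
t(u) = -8 + u (t(u) = (2 + u) - 10 = -8 + u)
U(f) = -4 + f**2
(t(-4)*B(-3))*U(-7) = ((-8 - 4)*1)*(-4 + (-7)**2) = (-12*1)*(-4 + 49) = -12*45 = -540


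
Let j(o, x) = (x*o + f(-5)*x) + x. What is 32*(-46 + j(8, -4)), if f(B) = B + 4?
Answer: -2496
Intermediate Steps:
f(B) = 4 + B
j(o, x) = o*x (j(o, x) = (x*o + (4 - 5)*x) + x = (o*x - x) + x = (-x + o*x) + x = o*x)
32*(-46 + j(8, -4)) = 32*(-46 + 8*(-4)) = 32*(-46 - 32) = 32*(-78) = -2496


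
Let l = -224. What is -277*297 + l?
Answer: -82493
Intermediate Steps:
-277*297 + l = -277*297 - 224 = -82269 - 224 = -82493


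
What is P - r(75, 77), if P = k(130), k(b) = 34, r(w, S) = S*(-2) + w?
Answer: 113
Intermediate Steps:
r(w, S) = w - 2*S (r(w, S) = -2*S + w = w - 2*S)
P = 34
P - r(75, 77) = 34 - (75 - 2*77) = 34 - (75 - 154) = 34 - 1*(-79) = 34 + 79 = 113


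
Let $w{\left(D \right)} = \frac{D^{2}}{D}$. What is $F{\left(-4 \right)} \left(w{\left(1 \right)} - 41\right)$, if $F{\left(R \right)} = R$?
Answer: $160$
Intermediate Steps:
$w{\left(D \right)} = D$
$F{\left(-4 \right)} \left(w{\left(1 \right)} - 41\right) = - 4 \left(1 - 41\right) = \left(-4\right) \left(-40\right) = 160$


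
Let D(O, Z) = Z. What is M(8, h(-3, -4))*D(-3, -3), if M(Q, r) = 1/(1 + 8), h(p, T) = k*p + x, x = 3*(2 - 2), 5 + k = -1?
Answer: -⅓ ≈ -0.33333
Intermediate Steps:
k = -6 (k = -5 - 1 = -6)
x = 0 (x = 3*0 = 0)
h(p, T) = -6*p (h(p, T) = -6*p + 0 = -6*p)
M(Q, r) = ⅑ (M(Q, r) = 1/9 = ⅑)
M(8, h(-3, -4))*D(-3, -3) = (⅑)*(-3) = -⅓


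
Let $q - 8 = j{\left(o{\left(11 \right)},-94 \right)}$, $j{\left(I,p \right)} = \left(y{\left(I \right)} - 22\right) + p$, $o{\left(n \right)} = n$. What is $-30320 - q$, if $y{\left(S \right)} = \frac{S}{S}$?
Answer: $-30213$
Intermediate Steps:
$y{\left(S \right)} = 1$
$j{\left(I,p \right)} = -21 + p$ ($j{\left(I,p \right)} = \left(1 - 22\right) + p = -21 + p$)
$q = -107$ ($q = 8 - 115 = -107$)
$-30320 - q = -30320 - -107 = -30320 + 107 = -30213$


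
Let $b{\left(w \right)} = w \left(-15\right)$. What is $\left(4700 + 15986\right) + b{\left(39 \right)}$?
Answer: $20101$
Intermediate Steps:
$b{\left(w \right)} = - 15 w$
$\left(4700 + 15986\right) + b{\left(39 \right)} = \left(4700 + 15986\right) - 585 = 20686 - 585 = 20101$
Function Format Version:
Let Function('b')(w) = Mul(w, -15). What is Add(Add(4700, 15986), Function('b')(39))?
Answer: 20101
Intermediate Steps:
Function('b')(w) = Mul(-15, w)
Add(Add(4700, 15986), Function('b')(39)) = Add(Add(4700, 15986), Mul(-15, 39)) = Add(20686, -585) = 20101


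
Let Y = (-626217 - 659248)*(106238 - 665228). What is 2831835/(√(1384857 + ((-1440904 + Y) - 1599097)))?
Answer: 2831835*√718560425206/718560425206 ≈ 3.3407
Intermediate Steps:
Y = 718562080350 (Y = -1285465*(-558990) = 718562080350)
2831835/(√(1384857 + ((-1440904 + Y) - 1599097))) = 2831835/(√(1384857 + ((-1440904 + 718562080350) - 1599097))) = 2831835/(√(1384857 + (718560639446 - 1599097))) = 2831835/(√(1384857 + 718559040349)) = 2831835/(√718560425206) = 2831835*(√718560425206/718560425206) = 2831835*√718560425206/718560425206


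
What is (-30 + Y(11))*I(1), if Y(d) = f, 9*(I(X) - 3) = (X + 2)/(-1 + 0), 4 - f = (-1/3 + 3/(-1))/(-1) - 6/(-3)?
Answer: -752/9 ≈ -83.556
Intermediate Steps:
f = -4/3 (f = 4 - ((-1/3 + 3/(-1))/(-1) - 6/(-3)) = 4 - ((-1*⅓ + 3*(-1))*(-1) - 6*(-⅓)) = 4 - ((-⅓ - 3)*(-1) + 2) = 4 - (-10/3*(-1) + 2) = 4 - (10/3 + 2) = 4 - 1*16/3 = 4 - 16/3 = -4/3 ≈ -1.3333)
I(X) = 25/9 - X/9 (I(X) = 3 + ((X + 2)/(-1 + 0))/9 = 3 + ((2 + X)/(-1))/9 = 3 + ((2 + X)*(-1))/9 = 3 + (-2 - X)/9 = 3 + (-2/9 - X/9) = 25/9 - X/9)
Y(d) = -4/3
(-30 + Y(11))*I(1) = (-30 - 4/3)*(25/9 - ⅑*1) = -94*(25/9 - ⅑)/3 = -94/3*8/3 = -752/9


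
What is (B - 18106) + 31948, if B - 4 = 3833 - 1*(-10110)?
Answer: 27789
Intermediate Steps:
B = 13947 (B = 4 + (3833 - 1*(-10110)) = 4 + (3833 + 10110) = 4 + 13943 = 13947)
(B - 18106) + 31948 = (13947 - 18106) + 31948 = -4159 + 31948 = 27789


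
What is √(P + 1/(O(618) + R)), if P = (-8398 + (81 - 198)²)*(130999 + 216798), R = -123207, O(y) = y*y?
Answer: 2*√30793108701961010055/258717 ≈ 42898.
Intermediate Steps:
O(y) = y²
P = 1840193927 (P = (-8398 + (-117)²)*347797 = (-8398 + 13689)*347797 = 5291*347797 = 1840193927)
√(P + 1/(O(618) + R)) = √(1840193927 + 1/(618² - 123207)) = √(1840193927 + 1/(381924 - 123207)) = √(1840193927 + 1/258717) = √(476089452211660/258717) = 2*√30793108701961010055/258717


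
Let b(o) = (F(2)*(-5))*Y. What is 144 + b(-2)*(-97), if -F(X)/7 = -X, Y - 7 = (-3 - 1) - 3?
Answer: 144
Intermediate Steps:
Y = 0 (Y = 7 + ((-3 - 1) - 3) = 7 + (-4 - 3) = 7 - 7 = 0)
F(X) = 7*X (F(X) = -(-7)*X = 7*X)
b(o) = 0 (b(o) = ((7*2)*(-5))*0 = (14*(-5))*0 = -70*0 = 0)
144 + b(-2)*(-97) = 144 + 0*(-97) = 144 + 0 = 144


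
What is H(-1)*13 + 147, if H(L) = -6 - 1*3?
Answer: 30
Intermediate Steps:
H(L) = -9 (H(L) = -6 - 3 = -9)
H(-1)*13 + 147 = -9*13 + 147 = -117 + 147 = 30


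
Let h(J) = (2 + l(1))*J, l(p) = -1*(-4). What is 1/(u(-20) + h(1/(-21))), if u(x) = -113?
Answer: -7/793 ≈ -0.0088272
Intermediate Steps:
l(p) = 4
h(J) = 6*J (h(J) = (2 + 4)*J = 6*J)
1/(u(-20) + h(1/(-21))) = 1/(-113 + 6/(-21)) = 1/(-113 + 6*(-1/21)) = 1/(-113 - 2/7) = 1/(-793/7) = -7/793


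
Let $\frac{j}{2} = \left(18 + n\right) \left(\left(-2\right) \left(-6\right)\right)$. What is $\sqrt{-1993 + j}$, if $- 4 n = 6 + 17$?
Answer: $i \sqrt{1699} \approx 41.219 i$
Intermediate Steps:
$n = - \frac{23}{4}$ ($n = - \frac{6 + 17}{4} = \left(- \frac{1}{4}\right) 23 = - \frac{23}{4} \approx -5.75$)
$j = 294$ ($j = 2 \left(18 - \frac{23}{4}\right) \left(\left(-2\right) \left(-6\right)\right) = 2 \cdot \frac{49}{4} \cdot 12 = 2 \cdot 147 = 294$)
$\sqrt{-1993 + j} = \sqrt{-1993 + 294} = \sqrt{-1699} = i \sqrt{1699}$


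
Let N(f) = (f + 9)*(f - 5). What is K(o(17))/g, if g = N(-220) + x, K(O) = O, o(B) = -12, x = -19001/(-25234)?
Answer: -302808/1198003151 ≈ -0.00025276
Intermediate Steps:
x = 19001/25234 (x = -19001*(-1/25234) = 19001/25234 ≈ 0.75299)
N(f) = (-5 + f)*(9 + f) (N(f) = (9 + f)*(-5 + f) = (-5 + f)*(9 + f))
g = 1198003151/25234 (g = (-45 + (-220)**2 + 4*(-220)) + 19001/25234 = (-45 + 48400 - 880) + 19001/25234 = 47475 + 19001/25234 = 1198003151/25234 ≈ 47476.)
K(o(17))/g = -12/1198003151/25234 = -12*25234/1198003151 = -302808/1198003151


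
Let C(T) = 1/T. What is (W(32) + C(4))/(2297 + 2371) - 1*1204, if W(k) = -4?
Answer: -7493701/6224 ≈ -1204.0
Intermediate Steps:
(W(32) + C(4))/(2297 + 2371) - 1*1204 = (-4 + 1/4)/(2297 + 2371) - 1*1204 = (-4 + ¼)/4668 - 1204 = -15/4*1/4668 - 1204 = -5/6224 - 1204 = -7493701/6224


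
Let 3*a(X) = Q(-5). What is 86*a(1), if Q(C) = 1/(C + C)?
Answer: -43/15 ≈ -2.8667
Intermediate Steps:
Q(C) = 1/(2*C)
a(X) = -1/30 (a(X) = ((½)/(-5))/3 = ((½)*(-⅕))/3 = (⅓)*(-⅒) = -1/30)
86*a(1) = 86*(-1/30) = -43/15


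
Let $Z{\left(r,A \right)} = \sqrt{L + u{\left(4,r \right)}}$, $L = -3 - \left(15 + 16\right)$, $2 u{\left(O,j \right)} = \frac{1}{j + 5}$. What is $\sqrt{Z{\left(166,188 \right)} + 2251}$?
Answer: $\frac{\sqrt{29253996 + 114 i \sqrt{441826}}}{114} \approx 47.445 + 0.061447 i$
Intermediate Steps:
$u{\left(O,j \right)} = \frac{1}{2 \left(5 + j\right)}$ ($u{\left(O,j \right)} = \frac{1}{2 \left(j + 5\right)} = \frac{1}{2 \left(5 + j\right)}$)
$L = -34$ ($L = -3 - 31 = -34$)
$Z{\left(r,A \right)} = \sqrt{-34 + \frac{1}{2 \left(5 + r\right)}}$
$\sqrt{Z{\left(166,188 \right)} + 2251} = \sqrt{\sqrt{-34 + \frac{1}{2 \left(5 + 166\right)}} + 2251} = \sqrt{\sqrt{-34 + \frac{1}{2 \cdot 171}} + 2251} = \sqrt{\sqrt{-34 + \frac{1}{2} \cdot \frac{1}{171}} + 2251} = \sqrt{\sqrt{-34 + \frac{1}{342}} + 2251} = \sqrt{\sqrt{- \frac{11627}{342}} + 2251} = \sqrt{\frac{i \sqrt{441826}}{114} + 2251} = \sqrt{2251 + \frac{i \sqrt{441826}}{114}}$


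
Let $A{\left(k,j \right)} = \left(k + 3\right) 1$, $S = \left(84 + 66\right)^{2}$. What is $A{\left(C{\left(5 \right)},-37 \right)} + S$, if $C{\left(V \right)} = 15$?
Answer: $22518$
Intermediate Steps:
$S = 22500$ ($S = 150^{2} = 22500$)
$A{\left(k,j \right)} = 3 + k$ ($A{\left(k,j \right)} = \left(3 + k\right) 1 = 3 + k$)
$A{\left(C{\left(5 \right)},-37 \right)} + S = \left(3 + 15\right) + 22500 = 18 + 22500 = 22518$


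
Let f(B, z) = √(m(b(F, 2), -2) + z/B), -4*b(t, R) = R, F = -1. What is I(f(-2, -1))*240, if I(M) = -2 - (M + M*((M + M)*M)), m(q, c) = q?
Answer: -480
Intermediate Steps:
b(t, R) = -R/4
f(B, z) = √(-½ + z/B) (f(B, z) = √(-¼*2 + z/B) = √(-½ + z/B))
I(M) = -2 - M - 2*M³ (I(M) = -2 - (M + M*((2*M)*M)) = -2 - (M + M*(2*M²)) = -2 - (M + 2*M³) = -2 + (-M - 2*M³) = -2 - M - 2*M³)
I(f(-2, -1))*240 = (-2 - √(-½ - 1/(-2)) - 2*(-½ - 1/(-2))^(3/2))*240 = (-2 - √(-½ - 1*(-½)) - 2*(-½ - 1*(-½))^(3/2))*240 = (-2 - √(-½ + ½) - 2*(-½ + ½)^(3/2))*240 = (-2 - √0 - 2*(√0)³)*240 = (-2 - 1*0 - 2*0³)*240 = (-2 + 0 - 2*0)*240 = (-2 + 0 + 0)*240 = -2*240 = -480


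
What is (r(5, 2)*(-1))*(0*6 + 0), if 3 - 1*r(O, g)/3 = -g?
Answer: 0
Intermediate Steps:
r(O, g) = 9 + 3*g (r(O, g) = 9 - (-3)*g = 9 + 3*g)
(r(5, 2)*(-1))*(0*6 + 0) = ((9 + 3*2)*(-1))*(0*6 + 0) = ((9 + 6)*(-1))*(0 + 0) = (15*(-1))*0 = -15*0 = 0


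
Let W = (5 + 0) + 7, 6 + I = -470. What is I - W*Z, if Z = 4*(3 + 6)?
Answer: -908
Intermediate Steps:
I = -476 (I = -6 - 470 = -476)
Z = 36 (Z = 4*9 = 36)
W = 12 (W = 5 + 7 = 12)
I - W*Z = -476 - 12*36 = -476 - 1*432 = -476 - 432 = -908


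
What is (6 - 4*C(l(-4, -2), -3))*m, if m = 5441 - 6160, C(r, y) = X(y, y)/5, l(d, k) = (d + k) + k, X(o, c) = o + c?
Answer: -38826/5 ≈ -7765.2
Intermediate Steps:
X(o, c) = c + o
l(d, k) = d + 2*k
C(r, y) = 2*y/5 (C(r, y) = (y + y)/5 = (2*y)*(1/5) = 2*y/5)
m = -719
(6 - 4*C(l(-4, -2), -3))*m = (6 - 8*(-3)/5)*(-719) = (6 - 4*(-6/5))*(-719) = (6 + 24/5)*(-719) = (54/5)*(-719) = -38826/5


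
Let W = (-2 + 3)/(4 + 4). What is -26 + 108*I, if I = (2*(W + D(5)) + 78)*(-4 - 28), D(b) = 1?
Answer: -277370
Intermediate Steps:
W = 1/8 ≈ 0.12500
I = -2568 (I = (2*(1/8 + 1) + 78)*(-4 - 28) = (2*(9/8) + 78)*(-32) = (9/4 + 78)*(-32) = (321/4)*(-32) = -2568)
-26 + 108*I = -26 + 108*(-2568) = -26 - 277344 = -277370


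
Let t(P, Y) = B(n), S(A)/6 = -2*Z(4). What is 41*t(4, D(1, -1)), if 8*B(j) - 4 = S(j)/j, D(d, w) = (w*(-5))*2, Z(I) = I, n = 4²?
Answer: 41/8 ≈ 5.1250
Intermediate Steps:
n = 16
D(d, w) = -10*w (D(d, w) = -5*w*2 = -10*w)
S(A) = -48 (S(A) = 6*(-2*4) = 6*(-8) = -48)
B(j) = ½ - 6/j (B(j) = ½ + (-48/j)/8 = ½ - 6/j)
t(P, Y) = ⅛ (t(P, Y) = (½)*(-12 + 16)/16 = (½)*(1/16)*4 = ⅛)
41*t(4, D(1, -1)) = 41*(⅛) = 41/8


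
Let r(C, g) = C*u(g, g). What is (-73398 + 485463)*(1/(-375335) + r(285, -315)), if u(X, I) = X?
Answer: -2776963693277538/75067 ≈ -3.6993e+10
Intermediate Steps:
r(C, g) = C*g
(-73398 + 485463)*(1/(-375335) + r(285, -315)) = (-73398 + 485463)*(1/(-375335) + 285*(-315)) = 412065*(-1/375335 - 89775) = 412065*(-33695699626/375335) = -2776963693277538/75067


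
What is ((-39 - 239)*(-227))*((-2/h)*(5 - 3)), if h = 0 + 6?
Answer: -126212/3 ≈ -42071.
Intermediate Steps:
h = 6
((-39 - 239)*(-227))*((-2/h)*(5 - 3)) = ((-39 - 239)*(-227))*((-2/6)*(5 - 3)) = (-278*(-227))*(-2*⅙*2) = 63106*(-⅓*2) = 63106*(-⅔) = -126212/3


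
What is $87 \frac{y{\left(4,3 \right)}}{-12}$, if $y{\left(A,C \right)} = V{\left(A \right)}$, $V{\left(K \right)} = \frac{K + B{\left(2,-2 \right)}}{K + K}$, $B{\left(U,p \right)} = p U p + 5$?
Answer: $- \frac{493}{32} \approx -15.406$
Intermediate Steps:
$B{\left(U,p \right)} = 5 + U p^{2}$ ($B{\left(U,p \right)} = U p p + 5 = U p^{2} + 5 = 5 + U p^{2}$)
$V{\left(K \right)} = \frac{13 + K}{2 K}$ ($V{\left(K \right)} = \frac{K + \left(5 + 2 \left(-2\right)^{2}\right)}{K + K} = \frac{K + \left(5 + 2 \cdot 4\right)}{2 K} = \left(K + \left(5 + 8\right)\right) \frac{1}{2 K} = \left(K + 13\right) \frac{1}{2 K} = \left(13 + K\right) \frac{1}{2 K} = \frac{13 + K}{2 K}$)
$y{\left(A,C \right)} = \frac{13 + A}{2 A}$
$87 \frac{y{\left(4,3 \right)}}{-12} = 87 \frac{\frac{1}{2} \cdot \frac{1}{4} \left(13 + 4\right)}{-12} = 87 \cdot \frac{1}{2} \cdot \frac{1}{4} \cdot 17 \left(- \frac{1}{12}\right) = 87 \cdot \frac{17}{8} \left(- \frac{1}{12}\right) = 87 \left(- \frac{17}{96}\right) = - \frac{493}{32}$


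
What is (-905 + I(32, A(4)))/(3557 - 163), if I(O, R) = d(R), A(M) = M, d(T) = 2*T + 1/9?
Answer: -4036/15273 ≈ -0.26426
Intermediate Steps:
d(T) = ⅑ + 2*T (d(T) = 2*T + ⅑ = ⅑ + 2*T)
I(O, R) = ⅑ + 2*R
(-905 + I(32, A(4)))/(3557 - 163) = (-905 + (⅑ + 2*4))/(3557 - 163) = (-905 + (⅑ + 8))/3394 = (-905 + 73/9)*(1/3394) = -8072/9*1/3394 = -4036/15273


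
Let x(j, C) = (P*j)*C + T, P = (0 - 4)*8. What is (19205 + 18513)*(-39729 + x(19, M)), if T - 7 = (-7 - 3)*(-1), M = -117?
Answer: 1185250432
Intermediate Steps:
T = 17 (T = 7 + (-7 - 3)*(-1) = 7 - 10*(-1) = 7 + 10 = 17)
P = -32 (P = -4*8 = -32)
x(j, C) = 17 - 32*C*j (x(j, C) = (-32*j)*C + 17 = -32*C*j + 17 = 17 - 32*C*j)
(19205 + 18513)*(-39729 + x(19, M)) = (19205 + 18513)*(-39729 + (17 - 32*(-117)*19)) = 37718*(-39729 + (17 + 71136)) = 37718*(-39729 + 71153) = 37718*31424 = 1185250432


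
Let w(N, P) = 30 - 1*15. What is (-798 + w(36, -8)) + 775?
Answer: -8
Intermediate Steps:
w(N, P) = 15 (w(N, P) = 30 - 15 = 15)
(-798 + w(36, -8)) + 775 = (-798 + 15) + 775 = -783 + 775 = -8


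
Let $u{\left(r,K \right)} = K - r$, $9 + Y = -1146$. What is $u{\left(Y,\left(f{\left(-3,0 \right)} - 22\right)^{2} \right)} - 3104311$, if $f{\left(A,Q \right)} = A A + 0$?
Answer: $-3102987$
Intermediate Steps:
$Y = -1155$ ($Y = -9 - 1146 = -1155$)
$f{\left(A,Q \right)} = A^{2}$ ($f{\left(A,Q \right)} = A^{2} + 0 = A^{2}$)
$u{\left(Y,\left(f{\left(-3,0 \right)} - 22\right)^{2} \right)} - 3104311 = \left(\left(\left(-3\right)^{2} - 22\right)^{2} - -1155\right) - 3104311 = \left(\left(9 - 22\right)^{2} + 1155\right) - 3104311 = \left(\left(-13\right)^{2} + 1155\right) - 3104311 = \left(169 + 1155\right) - 3104311 = 1324 - 3104311 = -3102987$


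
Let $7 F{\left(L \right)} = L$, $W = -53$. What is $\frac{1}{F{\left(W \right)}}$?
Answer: $- \frac{7}{53} \approx -0.13208$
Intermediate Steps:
$F{\left(L \right)} = \frac{L}{7}$
$\frac{1}{F{\left(W \right)}} = \frac{1}{\frac{1}{7} \left(-53\right)} = \frac{1}{- \frac{53}{7}} = - \frac{7}{53}$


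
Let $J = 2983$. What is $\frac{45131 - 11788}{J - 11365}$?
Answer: $- \frac{33343}{8382} \approx -3.9779$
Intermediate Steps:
$\frac{45131 - 11788}{J - 11365} = \frac{45131 - 11788}{2983 - 11365} = \frac{33343}{-8382} = 33343 \left(- \frac{1}{8382}\right) = - \frac{33343}{8382}$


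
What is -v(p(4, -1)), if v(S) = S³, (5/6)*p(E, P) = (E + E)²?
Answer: -56623104/125 ≈ -4.5299e+5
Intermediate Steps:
p(E, P) = 24*E²/5 (p(E, P) = 6*(E + E)²/5 = 6*(2*E)²/5 = 6*(4*E²)/5 = 24*E²/5)
-v(p(4, -1)) = -((24/5)*4²)³ = -((24/5)*16)³ = -(384/5)³ = -1*56623104/125 = -56623104/125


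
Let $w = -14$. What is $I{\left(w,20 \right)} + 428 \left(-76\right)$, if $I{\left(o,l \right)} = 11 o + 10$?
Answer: $-32672$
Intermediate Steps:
$I{\left(o,l \right)} = 10 + 11 o$
$I{\left(w,20 \right)} + 428 \left(-76\right) = \left(10 + 11 \left(-14\right)\right) + 428 \left(-76\right) = \left(10 - 154\right) - 32528 = -144 - 32528 = -32672$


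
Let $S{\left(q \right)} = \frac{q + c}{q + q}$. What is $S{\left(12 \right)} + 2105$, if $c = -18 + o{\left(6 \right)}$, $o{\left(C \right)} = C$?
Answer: $2105$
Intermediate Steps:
$c = -12$ ($c = -18 + 6 = -12$)
$S{\left(q \right)} = \frac{-12 + q}{2 q}$ ($S{\left(q \right)} = \frac{q - 12}{q + q} = \frac{-12 + q}{2 q}$)
$S{\left(12 \right)} + 2105 = \frac{-12 + 12}{2 \cdot 12} + 2105 = \frac{1}{2} \cdot \frac{1}{12} \cdot 0 + 2105 = 0 + 2105 = 2105$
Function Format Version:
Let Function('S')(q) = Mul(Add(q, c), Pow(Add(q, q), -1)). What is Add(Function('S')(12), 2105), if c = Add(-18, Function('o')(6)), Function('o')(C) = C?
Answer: 2105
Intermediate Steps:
c = -12 (c = Add(-18, 6) = -12)
Function('S')(q) = Mul(Rational(1, 2), Pow(q, -1), Add(-12, q)) (Function('S')(q) = Mul(Add(q, -12), Pow(Add(q, q), -1)) = Mul(Add(-12, q), Pow(Mul(2, q), -1)) = Mul(Add(-12, q), Mul(Rational(1, 2), Pow(q, -1))) = Mul(Rational(1, 2), Pow(q, -1), Add(-12, q)))
Add(Function('S')(12), 2105) = Add(Mul(Rational(1, 2), Pow(12, -1), Add(-12, 12)), 2105) = Add(Mul(Rational(1, 2), Rational(1, 12), 0), 2105) = Add(0, 2105) = 2105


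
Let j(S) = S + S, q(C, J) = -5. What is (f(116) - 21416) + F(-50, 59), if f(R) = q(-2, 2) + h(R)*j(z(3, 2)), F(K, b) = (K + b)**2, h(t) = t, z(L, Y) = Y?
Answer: -20876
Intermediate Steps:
j(S) = 2*S
f(R) = -5 + 4*R (f(R) = -5 + R*(2*2) = -5 + R*4 = -5 + 4*R)
(f(116) - 21416) + F(-50, 59) = ((-5 + 4*116) - 21416) + (-50 + 59)**2 = ((-5 + 464) - 21416) + 9**2 = (459 - 21416) + 81 = -20957 + 81 = -20876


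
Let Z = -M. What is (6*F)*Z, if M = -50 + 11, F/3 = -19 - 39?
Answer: -40716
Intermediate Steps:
F = -174 (F = 3*(-19 - 39) = 3*(-58) = -174)
M = -39
Z = 39 (Z = -1*(-39) = 39)
(6*F)*Z = (6*(-174))*39 = -1044*39 = -40716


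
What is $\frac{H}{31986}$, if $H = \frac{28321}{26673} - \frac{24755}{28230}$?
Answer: $\frac{9280781}{1605651971796} \approx 5.7801 \cdot 10^{-6}$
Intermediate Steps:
$H = \frac{9280781}{50198586}$ ($H = 28321 \cdot \frac{1}{26673} - \frac{4951}{5646} = \frac{28321}{26673} - \frac{4951}{5646} = \frac{9280781}{50198586} \approx 0.18488$)
$\frac{H}{31986} = \frac{9280781}{50198586 \cdot 31986} = \frac{9280781}{50198586} \cdot \frac{1}{31986} = \frac{9280781}{1605651971796}$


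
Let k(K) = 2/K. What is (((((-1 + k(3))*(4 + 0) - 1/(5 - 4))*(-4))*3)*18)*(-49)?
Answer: -24696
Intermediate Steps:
(((((-1 + k(3))*(4 + 0) - 1/(5 - 4))*(-4))*3)*18)*(-49) = (((((-1 + 2/3)*(4 + 0) - 1/(5 - 4))*(-4))*3)*18)*(-49) = (((((-1 + 2*(⅓))*4 - 1/1)*(-4))*3)*18)*(-49) = (((((-1 + ⅔)*4 - 1*1)*(-4))*3)*18)*(-49) = ((((-⅓*4 - 1)*(-4))*3)*18)*(-49) = ((((-4/3 - 1)*(-4))*3)*18)*(-49) = ((-7/3*(-4)*3)*18)*(-49) = (((28/3)*3)*18)*(-49) = (28*18)*(-49) = 504*(-49) = -24696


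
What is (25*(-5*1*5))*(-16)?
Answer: 10000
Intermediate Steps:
(25*(-5*1*5))*(-16) = (25*(-5*5))*(-16) = (25*(-25))*(-16) = -625*(-16) = 10000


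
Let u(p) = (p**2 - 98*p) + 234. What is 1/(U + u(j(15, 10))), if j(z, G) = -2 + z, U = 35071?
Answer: 1/34200 ≈ 2.9240e-5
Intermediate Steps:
u(p) = 234 + p**2 - 98*p
1/(U + u(j(15, 10))) = 1/(35071 + (234 + (-2 + 15)**2 - 98*(-2 + 15))) = 1/(35071 + (234 + 13**2 - 98*13)) = 1/(35071 + (234 + 169 - 1274)) = 1/(35071 - 871) = 1/34200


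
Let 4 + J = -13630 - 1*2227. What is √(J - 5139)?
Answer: 10*I*√210 ≈ 144.91*I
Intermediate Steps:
J = -15861 (J = -4 + (-13630 - 1*2227) = -4 + (-13630 - 2227) = -4 - 15857 = -15861)
√(J - 5139) = √(-15861 - 5139) = √(-21000) = 10*I*√210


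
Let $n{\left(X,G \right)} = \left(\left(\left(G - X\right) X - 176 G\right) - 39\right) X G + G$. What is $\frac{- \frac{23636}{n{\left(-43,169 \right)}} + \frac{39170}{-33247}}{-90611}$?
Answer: $\frac{5536665084216}{425791755223757117} \approx 1.3003 \cdot 10^{-5}$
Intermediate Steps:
$n{\left(X,G \right)} = G + G X \left(-39 - 176 G + X \left(G - X\right)\right)$ ($n{\left(X,G \right)} = \left(\left(X \left(G - X\right) - 176 G\right) - 39\right) X G + G = \left(\left(- 176 G + X \left(G - X\right)\right) - 39\right) X G + G = \left(-39 - 176 G + X \left(G - X\right)\right) X G + G = X \left(-39 - 176 G + X \left(G - X\right)\right) G + G = G X \left(-39 - 176 G + X \left(G - X\right)\right) + G = G + G X \left(-39 - 176 G + X \left(G - X\right)\right)$)
$\frac{- \frac{23636}{n{\left(-43,169 \right)}} + \frac{39170}{-33247}}{-90611} = \frac{- \frac{23636}{169 \left(1 - \left(-43\right)^{3} - -1677 + 169 \left(-43\right)^{2} - 29744 \left(-43\right)\right)} + \frac{39170}{-33247}}{-90611} = \left(- \frac{23636}{169 \left(1 - -79507 + 1677 + 169 \cdot 1849 + 1278992\right)} + 39170 \left(- \frac{1}{33247}\right)\right) \left(- \frac{1}{90611}\right) = \left(- \frac{23636}{169 \left(1 + 79507 + 1677 + 312481 + 1278992\right)} - \frac{39170}{33247}\right) \left(- \frac{1}{90611}\right) = \left(- \frac{23636}{169 \cdot 1672658} - \frac{39170}{33247}\right) \left(- \frac{1}{90611}\right) = \left(- \frac{23636}{282679202} - \frac{39170}{33247}\right) \left(- \frac{1}{90611}\right) = \left(\left(-23636\right) \frac{1}{282679202} - \frac{39170}{33247}\right) \left(- \frac{1}{90611}\right) = \left(- \frac{11818}{141339601} - \frac{39170}{33247}\right) \left(- \frac{1}{90611}\right) = \left(- \frac{5536665084216}{4699117714447}\right) \left(- \frac{1}{90611}\right) = \frac{5536665084216}{425791755223757117}$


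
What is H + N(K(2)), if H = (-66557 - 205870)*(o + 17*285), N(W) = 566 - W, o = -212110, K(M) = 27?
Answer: 56464582694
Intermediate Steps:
H = 56464582155 (H = (-66557 - 205870)*(-212110 + 17*285) = -272427*(-212110 + 4845) = -272427*(-207265) = 56464582155)
H + N(K(2)) = 56464582155 + (566 - 1*27) = 56464582155 + (566 - 27) = 56464582155 + 539 = 56464582694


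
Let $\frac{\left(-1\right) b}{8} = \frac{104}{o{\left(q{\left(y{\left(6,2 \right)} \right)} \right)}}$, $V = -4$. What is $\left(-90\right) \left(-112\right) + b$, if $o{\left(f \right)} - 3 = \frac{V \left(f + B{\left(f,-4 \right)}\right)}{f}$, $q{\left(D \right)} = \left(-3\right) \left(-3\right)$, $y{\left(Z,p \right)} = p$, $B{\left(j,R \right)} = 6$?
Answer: $\frac{113376}{11} \approx 10307.0$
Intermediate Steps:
$q{\left(D \right)} = 9$
$o{\left(f \right)} = 3 + \frac{-24 - 4 f}{f}$ ($o{\left(f \right)} = 3 + \frac{\left(-4\right) \left(f + 6\right)}{f} = 3 + \frac{\left(-4\right) \left(6 + f\right)}{f} = 3 + \frac{-24 - 4 f}{f}$)
$b = \frac{2496}{11}$ ($b = - 8 \frac{104}{\frac{1}{9} \left(-24 - 9\right)} = - 8 \frac{104}{\frac{1}{9} \left(-33\right)} = - 8 \frac{104}{- \frac{11}{3}} = - 8 \cdot 104 \left(- \frac{3}{11}\right) = \left(-8\right) \left(- \frac{312}{11}\right) = \frac{2496}{11} \approx 226.91$)
$\left(-90\right) \left(-112\right) + b = \left(-90\right) \left(-112\right) + \frac{2496}{11} = 10080 + \frac{2496}{11} = \frac{113376}{11}$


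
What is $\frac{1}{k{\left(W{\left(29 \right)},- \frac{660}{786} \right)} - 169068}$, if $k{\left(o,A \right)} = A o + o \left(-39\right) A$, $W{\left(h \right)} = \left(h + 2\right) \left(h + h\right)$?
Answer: $- \frac{131}{14632268} \approx -8.9528 \cdot 10^{-6}$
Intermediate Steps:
$W{\left(h \right)} = 2 h \left(2 + h\right)$ ($W{\left(h \right)} = \left(2 + h\right) 2 h = 2 h \left(2 + h\right)$)
$k{\left(o,A \right)} = - 38 A o$ ($k{\left(o,A \right)} = A o + - 39 o A = A o - 39 A o = - 38 A o$)
$\frac{1}{k{\left(W{\left(29 \right)},- \frac{660}{786} \right)} - 169068} = \frac{1}{- 38 \left(- \frac{660}{786}\right) 2 \cdot 29 \left(2 + 29\right) - 169068} = \frac{1}{- 38 \left(\left(-660\right) \frac{1}{786}\right) 2 \cdot 29 \cdot 31 - 169068} = \frac{1}{\left(-38\right) \left(- \frac{110}{131}\right) 1798 - 169068} = \frac{1}{\frac{7515640}{131} - 169068} = \frac{1}{- \frac{14632268}{131}} = - \frac{131}{14632268}$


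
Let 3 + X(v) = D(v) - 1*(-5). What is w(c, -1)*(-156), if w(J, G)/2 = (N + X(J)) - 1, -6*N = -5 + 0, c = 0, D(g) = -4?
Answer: 676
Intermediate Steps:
N = ⅚ (N = -(-5 + 0)/6 = -⅙*(-5) = ⅚ ≈ 0.83333)
X(v) = -2 (X(v) = -3 + (-4 - 1*(-5)) = -3 + (-4 + 5) = -3 + 1 = -2)
w(J, G) = -13/3 (w(J, G) = 2*((⅚ - 2) - 1) = 2*(-7/6 - 1) = 2*(-13/6) = -13/3)
w(c, -1)*(-156) = -13/3*(-156) = 676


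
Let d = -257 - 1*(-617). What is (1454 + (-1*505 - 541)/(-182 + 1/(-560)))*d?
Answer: 53560401840/101921 ≈ 5.2551e+5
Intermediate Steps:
d = 360 (d = -257 + 617 = 360)
(1454 + (-1*505 - 541)/(-182 + 1/(-560)))*d = (1454 + (-1*505 - 541)/(-182 + 1/(-560)))*360 = (1454 + (-505 - 541)/(-182 - 1/560))*360 = (1454 - 1046/(-101921/560))*360 = (1454 - 1046*(-560/101921))*360 = (1454 + 585760/101921)*360 = (148778894/101921)*360 = 53560401840/101921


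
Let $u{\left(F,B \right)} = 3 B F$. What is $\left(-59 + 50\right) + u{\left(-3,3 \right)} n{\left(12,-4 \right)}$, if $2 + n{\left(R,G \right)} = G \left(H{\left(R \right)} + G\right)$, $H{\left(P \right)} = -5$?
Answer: $-927$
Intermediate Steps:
$u{\left(F,B \right)} = 3 B F$
$n{\left(R,G \right)} = -2 + G \left(-5 + G\right)$
$\left(-59 + 50\right) + u{\left(-3,3 \right)} n{\left(12,-4 \right)} = \left(-59 + 50\right) + 3 \cdot 3 \left(-3\right) \left(-2 + \left(-4\right)^{2} - -20\right) = -9 - 27 \left(-2 + 16 + 20\right) = -9 - 918 = -927$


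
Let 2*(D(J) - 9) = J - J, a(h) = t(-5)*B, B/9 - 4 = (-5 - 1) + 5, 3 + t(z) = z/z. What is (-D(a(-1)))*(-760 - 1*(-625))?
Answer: 1215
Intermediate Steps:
t(z) = -2 (t(z) = -3 + z/z = -3 + 1 = -2)
B = 27 (B = 36 + 9*((-5 - 1) + 5) = 36 + 9*(-6 + 5) = 36 + 9*(-1) = 36 - 9 = 27)
a(h) = -54 (a(h) = -2*27 = -54)
D(J) = 9 (D(J) = 9 + (J - J)/2 = 9 + (1/2)*0 = 9 + 0 = 9)
(-D(a(-1)))*(-760 - 1*(-625)) = (-1*9)*(-760 - 1*(-625)) = -9*(-760 + 625) = -9*(-135) = 1215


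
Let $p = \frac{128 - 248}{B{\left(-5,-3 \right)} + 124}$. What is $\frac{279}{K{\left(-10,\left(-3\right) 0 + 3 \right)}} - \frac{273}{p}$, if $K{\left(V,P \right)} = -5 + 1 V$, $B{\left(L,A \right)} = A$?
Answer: $\frac{10267}{40} \approx 256.67$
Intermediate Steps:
$p = - \frac{120}{121}$ ($p = \frac{128 - 248}{-3 + 124} = - \frac{120}{121} \approx -0.99174$)
$K{\left(V,P \right)} = -5 + V$
$\frac{279}{K{\left(-10,\left(-3\right) 0 + 3 \right)}} - \frac{273}{p} = \frac{279}{-5 - 10} - \frac{273}{- \frac{120}{121}} = \frac{279}{-15} - - \frac{11011}{40} = 279 \left(- \frac{1}{15}\right) + \frac{11011}{40} = - \frac{93}{5} + \frac{11011}{40} = \frac{10267}{40}$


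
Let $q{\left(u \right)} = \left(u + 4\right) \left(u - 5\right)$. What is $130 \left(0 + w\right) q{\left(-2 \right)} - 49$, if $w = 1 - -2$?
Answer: $-5509$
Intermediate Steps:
$w = 3$ ($w = 1 + 2 = 3$)
$q{\left(u \right)} = \left(-5 + u\right) \left(4 + u\right)$ ($q{\left(u \right)} = \left(4 + u\right) \left(-5 + u\right) = \left(-5 + u\right) \left(4 + u\right)$)
$130 \left(0 + w\right) q{\left(-2 \right)} - 49 = 130 \left(0 + 3\right) \left(-20 + \left(-2\right)^{2} - -2\right) - 49 = 130 \cdot 3 \left(-20 + 4 + 2\right) - 49 = 130 \cdot 3 \left(-14\right) - 49 = 130 \left(-42\right) - 49 = -5460 - 49 = -5509$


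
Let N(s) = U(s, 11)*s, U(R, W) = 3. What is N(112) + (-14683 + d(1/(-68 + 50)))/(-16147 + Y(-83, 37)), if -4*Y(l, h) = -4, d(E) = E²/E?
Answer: 97915303/290628 ≈ 336.91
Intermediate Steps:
d(E) = E
Y(l, h) = 1 (Y(l, h) = -¼*(-4) = 1)
N(s) = 3*s
N(112) + (-14683 + d(1/(-68 + 50)))/(-16147 + Y(-83, 37)) = 3*112 + (-14683 + 1/(-68 + 50))/(-16147 + 1) = 336 + (-14683 + 1/(-18))/(-16146) = 336 + (-14683 - 1/18)*(-1/16146) = 336 - 264295/18*(-1/16146) = 336 + 264295/290628 = 97915303/290628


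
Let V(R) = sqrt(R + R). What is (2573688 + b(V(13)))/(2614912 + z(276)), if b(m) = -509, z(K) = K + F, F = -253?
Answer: 2573179/2614935 ≈ 0.98403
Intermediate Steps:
V(R) = sqrt(2)*sqrt(R) (V(R) = sqrt(2*R) = sqrt(2)*sqrt(R))
z(K) = -253 + K (z(K) = K - 253 = -253 + K)
(2573688 + b(V(13)))/(2614912 + z(276)) = (2573688 - 509)/(2614912 + (-253 + 276)) = 2573179/(2614912 + 23) = 2573179/2614935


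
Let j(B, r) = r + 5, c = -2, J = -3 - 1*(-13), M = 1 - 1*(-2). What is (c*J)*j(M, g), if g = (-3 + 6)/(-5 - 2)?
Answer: -640/7 ≈ -91.429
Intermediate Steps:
M = 3 (M = 1 + 2 = 3)
J = 10 (J = -3 + 13 = 10)
g = -3/7 (g = 3/(-7) = 3*(-1/7) = -3/7 ≈ -0.42857)
j(B, r) = 5 + r
(c*J)*j(M, g) = (-2*10)*(5 - 3/7) = -20*32/7 = -640/7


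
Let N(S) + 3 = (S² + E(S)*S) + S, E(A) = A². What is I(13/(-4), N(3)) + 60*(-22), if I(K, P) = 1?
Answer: -1319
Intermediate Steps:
N(S) = -3 + S + S² + S³ (N(S) = -3 + ((S² + S²*S) + S) = -3 + ((S² + S³) + S) = -3 + (S + S² + S³) = -3 + S + S² + S³)
I(13/(-4), N(3)) + 60*(-22) = 1 + 60*(-22) = 1 - 1320 = -1319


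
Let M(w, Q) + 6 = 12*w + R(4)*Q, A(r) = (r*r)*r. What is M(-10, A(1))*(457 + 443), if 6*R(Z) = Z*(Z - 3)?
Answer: -112800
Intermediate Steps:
R(Z) = Z*(-3 + Z)/6 (R(Z) = (Z*(Z - 3))/6 = (Z*(-3 + Z))/6 = Z*(-3 + Z)/6)
A(r) = r³ (A(r) = r²*r = r³)
M(w, Q) = -6 + 12*w + 2*Q/3 (M(w, Q) = -6 + (12*w + ((⅙)*4*(-3 + 4))*Q) = -6 + (12*w + ((⅙)*4*1)*Q) = -6 + (12*w + 2*Q/3) = -6 + 12*w + 2*Q/3)
M(-10, A(1))*(457 + 443) = (-6 + 12*(-10) + (⅔)*1³)*(457 + 443) = (-6 - 120 + (⅔)*1)*900 = (-6 - 120 + ⅔)*900 = -376/3*900 = -112800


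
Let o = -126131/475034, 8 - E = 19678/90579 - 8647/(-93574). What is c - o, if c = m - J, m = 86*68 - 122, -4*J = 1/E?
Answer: 88653765748544601543/15481863729655211 ≈ 5726.3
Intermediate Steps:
E = 65182128983/8475839346 (E = 8 - (19678/90579 - 8647/(-93574)) = 8 - (19678*(1/90579) - 8647*(-1/93574)) = 8 - (19678/90579 + 8647/93574) = 8 - 1*2624585785/8475839346 = 8 - 2624585785/8475839346 = 65182128983/8475839346 ≈ 7.6903)
J = -4237919673/130364257966 (J = -1/(4*65182128983/8475839346) = -1/4*8475839346/65182128983 = -4237919673/130364257966 ≈ -0.032508)
o = -126131/475034 (o = -126131*1/475034 = -126131/475034 ≈ -0.26552)
m = 5726 (m = 5848 - 122 = 5726)
c = 746469979032989/130364257966 (c = 5726 - 1*(-4237919673/130364257966) = 5726 + 4237919673/130364257966 = 746469979032989/130364257966 ≈ 5726.0)
c - o = 746469979032989/130364257966 - 1*(-126131/475034) = 746469979032989/130364257966 + 126131/475034 = 88653765748544601543/15481863729655211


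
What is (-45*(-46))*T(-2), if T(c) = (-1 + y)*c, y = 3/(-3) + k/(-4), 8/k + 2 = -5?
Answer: 49680/7 ≈ 7097.1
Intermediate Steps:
k = -8/7 (k = 8/(-2 - 5) = 8/(-7) = 8*(-1/7) = -8/7 ≈ -1.1429)
y = -5/7 (y = 3/(-3) - 8/7/(-4) = 3*(-1/3) - 8/7*(-1/4) = -1 + 2/7 = -5/7 ≈ -0.71429)
T(c) = -12*c/7 (T(c) = (-1 - 5/7)*c = -12*c/7)
(-45*(-46))*T(-2) = (-45*(-46))*(-12/7*(-2)) = 2070*(24/7) = 49680/7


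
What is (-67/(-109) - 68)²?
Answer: 53949025/11881 ≈ 4540.8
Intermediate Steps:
(-67/(-109) - 68)² = (-67*(-1/109) - 68)² = (67/109 - 68)² = (-7345/109)² = 53949025/11881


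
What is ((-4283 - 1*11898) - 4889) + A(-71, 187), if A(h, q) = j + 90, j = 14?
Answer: -20966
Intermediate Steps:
A(h, q) = 104 (A(h, q) = 14 + 90 = 104)
((-4283 - 1*11898) - 4889) + A(-71, 187) = ((-4283 - 1*11898) - 4889) + 104 = ((-4283 - 11898) - 4889) + 104 = (-16181 - 4889) + 104 = -21070 + 104 = -20966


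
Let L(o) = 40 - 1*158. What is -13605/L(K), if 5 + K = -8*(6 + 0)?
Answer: 13605/118 ≈ 115.30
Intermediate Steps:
K = -53 (K = -5 - 8*(6 + 0) = -5 - 8*6 = -5 - 48 = -53)
L(o) = -118 (L(o) = 40 - 158 = -118)
-13605/L(K) = -13605/(-118) = -13605*(-1/118) = 13605/118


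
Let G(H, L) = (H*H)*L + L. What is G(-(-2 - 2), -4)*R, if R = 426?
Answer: -28968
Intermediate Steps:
G(H, L) = L + L*H**2 (G(H, L) = H**2*L + L = L*H**2 + L = L + L*H**2)
G(-(-2 - 2), -4)*R = -4*(1 + (-(-2 - 2))**2)*426 = -4*(1 + (-1*(-4))**2)*426 = -4*(1 + 4**2)*426 = -4*(1 + 16)*426 = -4*17*426 = -68*426 = -28968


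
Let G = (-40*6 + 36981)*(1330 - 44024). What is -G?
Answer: 1568620254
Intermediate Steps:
G = -1568620254 (G = (-240 + 36981)*(-42694) = 36741*(-42694) = -1568620254)
-G = -1*(-1568620254) = 1568620254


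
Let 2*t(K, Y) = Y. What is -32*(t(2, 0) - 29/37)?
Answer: 928/37 ≈ 25.081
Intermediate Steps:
t(K, Y) = Y/2
-32*(t(2, 0) - 29/37) = -32*((1/2)*0 - 29/37) = -32*(0 - 29*1/37) = -32*(0 - 29/37) = -32*(-29/37) = 928/37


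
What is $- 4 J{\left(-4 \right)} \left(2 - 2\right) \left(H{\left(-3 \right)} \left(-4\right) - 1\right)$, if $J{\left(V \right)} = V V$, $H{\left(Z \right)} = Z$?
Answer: $0$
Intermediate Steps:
$J{\left(V \right)} = V^{2}$
$- 4 J{\left(-4 \right)} \left(2 - 2\right) \left(H{\left(-3 \right)} \left(-4\right) - 1\right) = - 4 \left(-4\right)^{2} \left(2 - 2\right) \left(\left(-3\right) \left(-4\right) - 1\right) = \left(-4\right) 16 \left(2 - 2\right) \left(12 - 1\right) = - 64 \cdot 0 \cdot 11 = \left(-64\right) 0 = 0$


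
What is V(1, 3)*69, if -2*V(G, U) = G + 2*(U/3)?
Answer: -207/2 ≈ -103.50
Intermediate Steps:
V(G, U) = -G/2 - U/3 (V(G, U) = -(G + 2*(U/3))/2 = -(G + 2*U/3)/2 = -G/2 - U/3)
V(1, 3)*69 = (-½*1 - ⅓*3)*69 = (-½ - 1)*69 = -3/2*69 = -207/2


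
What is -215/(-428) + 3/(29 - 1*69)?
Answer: 1829/4280 ≈ 0.42734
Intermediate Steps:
-215/(-428) + 3/(29 - 1*69) = -215*(-1/428) + 3/(29 - 69) = 215/428 + 3/(-40) = 215/428 + 3*(-1/40) = 215/428 - 3/40 = 1829/4280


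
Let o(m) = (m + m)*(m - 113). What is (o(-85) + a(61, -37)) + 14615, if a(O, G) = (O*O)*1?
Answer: 51996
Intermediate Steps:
a(O, G) = O² (a(O, G) = O²*1 = O²)
o(m) = 2*m*(-113 + m) (o(m) = (2*m)*(-113 + m) = 2*m*(-113 + m))
(o(-85) + a(61, -37)) + 14615 = (2*(-85)*(-113 - 85) + 61²) + 14615 = (2*(-85)*(-198) + 3721) + 14615 = (33660 + 3721) + 14615 = 37381 + 14615 = 51996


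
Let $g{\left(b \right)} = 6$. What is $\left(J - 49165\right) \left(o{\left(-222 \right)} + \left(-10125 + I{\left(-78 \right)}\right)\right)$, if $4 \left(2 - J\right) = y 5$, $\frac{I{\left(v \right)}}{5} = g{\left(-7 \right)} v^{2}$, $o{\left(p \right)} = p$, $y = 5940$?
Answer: $-9742925724$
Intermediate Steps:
$I{\left(v \right)} = 30 v^{2}$ ($I{\left(v \right)} = 5 \cdot 6 v^{2} = 30 v^{2}$)
$J = -7423$ ($J = 2 - \frac{5940 \cdot 5}{4} = 2 - 7425 = -7423$)
$\left(J - 49165\right) \left(o{\left(-222 \right)} + \left(-10125 + I{\left(-78 \right)}\right)\right) = \left(-7423 - 49165\right) \left(-222 - \left(10125 - 30 \left(-78\right)^{2}\right)\right) = - 56588 \left(-222 + \left(-10125 + 30 \cdot 6084\right)\right) = - 56588 \left(-222 + \left(-10125 + 182520\right)\right) = - 56588 \left(-222 + 172395\right) = \left(-56588\right) 172173 = -9742925724$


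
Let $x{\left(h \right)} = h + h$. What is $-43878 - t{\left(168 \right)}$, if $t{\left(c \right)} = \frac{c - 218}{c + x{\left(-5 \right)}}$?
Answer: $- \frac{3466337}{79} \approx -43878.0$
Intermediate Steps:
$x{\left(h \right)} = 2 h$
$t{\left(c \right)} = \frac{-218 + c}{-10 + c}$ ($t{\left(c \right)} = \frac{c - 218}{c + 2 \left(-5\right)} = \frac{-218 + c}{c - 10} = \frac{-218 + c}{-10 + c}$)
$-43878 - t{\left(168 \right)} = -43878 - \frac{-218 + 168}{-10 + 168} = -43878 - \frac{1}{158} \left(-50\right) = -43878 - - \frac{25}{79} = -43878 + \frac{25}{79} = - \frac{3466337}{79}$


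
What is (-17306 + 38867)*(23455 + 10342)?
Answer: 728697117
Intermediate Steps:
(-17306 + 38867)*(23455 + 10342) = 21561*33797 = 728697117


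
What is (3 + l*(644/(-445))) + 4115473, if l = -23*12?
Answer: 1831564564/445 ≈ 4.1159e+6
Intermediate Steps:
l = -276
(3 + l*(644/(-445))) + 4115473 = (3 - 177744/(-445)) + 4115473 = (3 - 177744*(-1)/445) + 4115473 = (3 - 276*(-644/445)) + 4115473 = (3 + 177744/445) + 4115473 = 179079/445 + 4115473 = 1831564564/445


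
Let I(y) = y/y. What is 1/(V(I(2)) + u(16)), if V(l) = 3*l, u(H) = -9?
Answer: -1/6 ≈ -0.16667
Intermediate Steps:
I(y) = 1
1/(V(I(2)) + u(16)) = 1/(3*1 - 9) = 1/(3 - 9) = 1/(-6) = -1/6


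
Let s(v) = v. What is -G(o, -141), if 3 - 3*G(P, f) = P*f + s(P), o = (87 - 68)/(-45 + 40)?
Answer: 529/3 ≈ 176.33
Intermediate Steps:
o = -19/5 (o = 19/(-5) = 19*(-⅕) = -19/5 ≈ -3.8000)
G(P, f) = 1 - P/3 - P*f/3 (G(P, f) = 1 - (P*f + P)/3 = 1 - (P + P*f)/3 = 1 + (-P/3 - P*f/3) = 1 - P/3 - P*f/3)
-G(o, -141) = -(1 - ⅓*(-19/5) - ⅓*(-19/5)*(-141)) = -(1 + 19/15 - 893/5) = -1*(-529/3) = 529/3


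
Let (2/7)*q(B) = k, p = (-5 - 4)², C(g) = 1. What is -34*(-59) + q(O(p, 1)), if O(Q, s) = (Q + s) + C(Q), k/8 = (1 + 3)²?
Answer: 2454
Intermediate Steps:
p = 81 (p = (-9)² = 81)
k = 128 (k = 8*(1 + 3)² = 8*4² = 8*16 = 128)
O(Q, s) = 1 + Q + s (O(Q, s) = (Q + s) + 1 = 1 + Q + s)
q(B) = 448 (q(B) = (7/2)*128 = 448)
-34*(-59) + q(O(p, 1)) = -34*(-59) + 448 = 2006 + 448 = 2454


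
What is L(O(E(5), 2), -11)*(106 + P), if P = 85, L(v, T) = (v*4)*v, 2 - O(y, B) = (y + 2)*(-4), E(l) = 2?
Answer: 247536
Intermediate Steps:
O(y, B) = 10 + 4*y (O(y, B) = 2 - (y + 2)*(-4) = 2 - (2 + y)*(-4) = 2 - (-8 - 4*y) = 2 + (8 + 4*y) = 10 + 4*y)
L(v, T) = 4*v² (L(v, T) = (4*v)*v = 4*v²)
L(O(E(5), 2), -11)*(106 + P) = (4*(10 + 4*2)²)*(106 + 85) = (4*(10 + 8)²)*191 = (4*18²)*191 = (4*324)*191 = 1296*191 = 247536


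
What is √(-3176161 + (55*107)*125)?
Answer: 2*I*√610134 ≈ 1562.2*I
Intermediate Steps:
√(-3176161 + (55*107)*125) = √(-3176161 + 5885*125) = √(-3176161 + 735625) = √(-2440536) = 2*I*√610134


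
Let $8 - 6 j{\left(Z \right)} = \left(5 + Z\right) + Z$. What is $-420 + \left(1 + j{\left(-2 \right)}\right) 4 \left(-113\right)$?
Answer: $- \frac{4198}{3} \approx -1399.3$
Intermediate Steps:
$j{\left(Z \right)} = \frac{1}{2} - \frac{Z}{3}$ ($j{\left(Z \right)} = \frac{4}{3} - \frac{\left(5 + Z\right) + Z}{6} = \frac{4}{3} - \frac{5 + 2 Z}{6} = \frac{4}{3} - \left(\frac{5}{6} + \frac{Z}{3}\right) = \frac{1}{2} - \frac{Z}{3}$)
$-420 + \left(1 + j{\left(-2 \right)}\right) 4 \left(-113\right) = -420 + \left(1 + \left(\frac{1}{2} - - \frac{2}{3}\right)\right) 4 \left(-113\right) = -420 + \left(1 + \left(\frac{1}{2} + \frac{2}{3}\right)\right) 4 \left(-113\right) = -420 + \left(1 + \frac{7}{6}\right) 4 \left(-113\right) = -420 + \frac{13}{6} \cdot 4 \left(-113\right) = -420 + \frac{26}{3} \left(-113\right) = -420 - \frac{2938}{3} = - \frac{4198}{3}$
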